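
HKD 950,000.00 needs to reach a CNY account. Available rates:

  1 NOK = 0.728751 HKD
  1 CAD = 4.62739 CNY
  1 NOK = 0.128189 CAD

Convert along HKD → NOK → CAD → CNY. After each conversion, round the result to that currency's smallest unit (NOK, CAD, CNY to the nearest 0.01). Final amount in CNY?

HKD 950,000.00 ÷ 0.728751 = NOK 1,303,600.27
NOK 1,303,600.27 × 0.128189 = CAD 167,107.22
CAD 167,107.22 × 4.62739 = CNY 773,270.28

CNY 773,270.28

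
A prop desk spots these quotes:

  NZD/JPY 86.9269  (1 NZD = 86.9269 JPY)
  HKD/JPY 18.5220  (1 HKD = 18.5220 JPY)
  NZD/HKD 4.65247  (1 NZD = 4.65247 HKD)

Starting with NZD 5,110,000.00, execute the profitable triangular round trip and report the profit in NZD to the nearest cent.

Profitable loop is NZD → JPY → HKD → NZD:
NZD 5,110,000.00 × 86.9269 = JPY 444,196,459
JPY 444,196,459 ÷ 18.5220 = HKD 23,982,100.15
HKD 23,982,100.15 ÷ 4.65247 = NZD 5,154,702.80
Profit = NZD 5,154,702.80 − NZD 5,110,000.00

Profit: NZD 44,702.80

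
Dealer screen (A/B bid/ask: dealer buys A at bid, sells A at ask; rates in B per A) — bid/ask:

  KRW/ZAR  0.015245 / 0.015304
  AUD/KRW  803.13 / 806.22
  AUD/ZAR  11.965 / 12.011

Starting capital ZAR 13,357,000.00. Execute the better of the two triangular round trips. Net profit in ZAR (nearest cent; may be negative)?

Net profit: ZAR 258,796.02

Best loop ZAR → AUD → KRW → ZAR:
ZAR 13,357,000.00 ÷ 12.011 (buy AUD at ask) = AUD 1,112,063.94
AUD 1,112,063.94 × 803.13 (sell AUD at bid) = KRW 893,131,913
KRW 893,131,913 × 0.015245 (sell KRW at bid) = ZAR 13,615,796.02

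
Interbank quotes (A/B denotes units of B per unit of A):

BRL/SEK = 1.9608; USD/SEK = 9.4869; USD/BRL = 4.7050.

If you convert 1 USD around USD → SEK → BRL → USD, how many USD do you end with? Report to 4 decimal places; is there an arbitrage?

1.0283 (arbitrage exists)

Around USD → SEK → BRL → USD: 1 × 9.4869 ÷ 1.9608 ÷ 4.7050 = 1.028327
Product > 1; profitable direction is USD → SEK → BRL → USD.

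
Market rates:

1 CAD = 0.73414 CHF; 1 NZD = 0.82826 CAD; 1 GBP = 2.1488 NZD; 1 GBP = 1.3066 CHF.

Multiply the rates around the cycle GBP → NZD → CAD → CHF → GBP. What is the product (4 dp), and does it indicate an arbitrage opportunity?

Around GBP → NZD → CAD → CHF → GBP: 1 × 2.1488 × 0.82826 × 0.73414 ÷ 1.3066 = 0.999998
Product ≈ 1 (deviation 0.000%, within rounding noise).

1.0000 (no arbitrage)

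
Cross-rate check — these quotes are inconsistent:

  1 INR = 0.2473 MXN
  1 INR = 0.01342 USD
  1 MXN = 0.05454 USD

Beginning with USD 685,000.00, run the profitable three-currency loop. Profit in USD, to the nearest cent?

Profitable loop is USD → INR → MXN → USD:
USD 685,000.00 ÷ 0.01342 = INR 51,043,219.08
INR 51,043,219.08 × 0.2473 = MXN 12,622,988.08
MXN 12,622,988.08 × 0.05454 = USD 688,457.77
Profit = USD 688,457.77 − USD 685,000.00

Profit: USD 3,457.77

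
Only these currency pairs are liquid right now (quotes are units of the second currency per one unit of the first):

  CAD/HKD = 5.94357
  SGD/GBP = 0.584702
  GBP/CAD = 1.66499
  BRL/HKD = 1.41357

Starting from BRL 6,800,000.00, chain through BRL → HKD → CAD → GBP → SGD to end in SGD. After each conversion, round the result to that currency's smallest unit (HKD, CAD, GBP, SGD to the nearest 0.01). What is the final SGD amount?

SGD 1,661,241.01

BRL 6,800,000.00 × 1.41357 = HKD 9,612,276.00
HKD 9,612,276.00 ÷ 5.94357 = CAD 1,617,256.30
CAD 1,617,256.30 ÷ 1.66499 = GBP 971,330.94
GBP 971,330.94 ÷ 0.584702 = SGD 1,661,241.01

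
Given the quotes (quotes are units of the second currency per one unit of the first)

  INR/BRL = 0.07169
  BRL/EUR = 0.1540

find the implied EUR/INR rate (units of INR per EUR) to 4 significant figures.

EUR/INR = 90.58

1 EUR ÷ 0.1540 = 6.49351 BRL
6.49351 BRL ÷ 0.07169 = 90.5776 INR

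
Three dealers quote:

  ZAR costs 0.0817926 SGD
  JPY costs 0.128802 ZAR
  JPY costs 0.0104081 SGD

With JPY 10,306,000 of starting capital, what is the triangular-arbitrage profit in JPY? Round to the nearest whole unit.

Profit: JPY 125,705

Profitable loop is JPY → ZAR → SGD → JPY:
JPY 10,306,000 × 0.128802 = ZAR 1,327,433.41
ZAR 1,327,433.41 × 0.0817926 = SGD 108,574.23
SGD 108,574.23 ÷ 0.0104081 = JPY 10,431,705
Profit = JPY 10,431,705 − JPY 10,306,000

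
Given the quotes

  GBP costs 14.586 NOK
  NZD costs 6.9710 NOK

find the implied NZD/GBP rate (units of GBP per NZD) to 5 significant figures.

NZD/GBP = 0.47792

1 NZD × 6.9710 = 6.971 NOK
6.971 NOK ÷ 14.586 = 0.477924 GBP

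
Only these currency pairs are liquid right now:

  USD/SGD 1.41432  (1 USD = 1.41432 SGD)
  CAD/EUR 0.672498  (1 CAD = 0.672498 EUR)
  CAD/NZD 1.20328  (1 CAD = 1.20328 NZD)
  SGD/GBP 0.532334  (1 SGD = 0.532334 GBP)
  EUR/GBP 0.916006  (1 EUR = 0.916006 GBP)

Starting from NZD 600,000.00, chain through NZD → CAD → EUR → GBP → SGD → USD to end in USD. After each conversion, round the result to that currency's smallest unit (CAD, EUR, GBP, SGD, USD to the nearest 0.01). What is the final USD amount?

USD 407,982.92

NZD 600,000.00 ÷ 1.20328 = CAD 498,637.06
CAD 498,637.06 × 0.672498 = EUR 335,332.43
EUR 335,332.43 × 0.916006 = GBP 307,166.52
GBP 307,166.52 ÷ 0.532334 = SGD 577,018.41
SGD 577,018.41 ÷ 1.41432 = USD 407,982.92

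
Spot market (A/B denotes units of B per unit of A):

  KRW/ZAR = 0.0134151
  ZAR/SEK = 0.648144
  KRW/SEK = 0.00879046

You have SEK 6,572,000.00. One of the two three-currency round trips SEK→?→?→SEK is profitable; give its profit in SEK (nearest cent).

Profit: SEK 72,215.92

Profitable loop is SEK → ZAR → KRW → SEK:
SEK 6,572,000.00 ÷ 0.648144 = ZAR 10,139,722.04
ZAR 10,139,722.04 ÷ 0.0134151 = KRW 755,843,940
KRW 755,843,940 × 0.00879046 = SEK 6,644,215.92
Profit = SEK 6,644,215.92 − SEK 6,572,000.00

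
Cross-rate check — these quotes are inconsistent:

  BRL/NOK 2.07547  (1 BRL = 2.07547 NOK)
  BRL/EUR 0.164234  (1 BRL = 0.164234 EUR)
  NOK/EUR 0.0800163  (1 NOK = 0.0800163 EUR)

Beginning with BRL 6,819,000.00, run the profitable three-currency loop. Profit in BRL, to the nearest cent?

Profit: BRL 76,290.15

Profitable loop is BRL → NOK → EUR → BRL:
BRL 6,819,000.00 × 2.07547 = NOK 14,152,629.93
NOK 14,152,629.93 × 0.0800163 = EUR 1,132,441.08
EUR 1,132,441.08 ÷ 0.164234 = BRL 6,895,290.15
Profit = BRL 6,895,290.15 − BRL 6,819,000.00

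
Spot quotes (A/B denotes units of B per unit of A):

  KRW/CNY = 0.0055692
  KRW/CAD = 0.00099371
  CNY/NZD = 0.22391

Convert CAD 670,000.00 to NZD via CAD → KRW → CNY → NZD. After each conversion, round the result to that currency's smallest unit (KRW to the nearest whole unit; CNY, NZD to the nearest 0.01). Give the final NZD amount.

CAD 670,000.00 ÷ 0.00099371 = KRW 674,240,976
KRW 674,240,976 × 0.0055692 = CNY 3,754,982.84
CNY 3,754,982.84 × 0.22391 = NZD 840,778.21

NZD 840,778.21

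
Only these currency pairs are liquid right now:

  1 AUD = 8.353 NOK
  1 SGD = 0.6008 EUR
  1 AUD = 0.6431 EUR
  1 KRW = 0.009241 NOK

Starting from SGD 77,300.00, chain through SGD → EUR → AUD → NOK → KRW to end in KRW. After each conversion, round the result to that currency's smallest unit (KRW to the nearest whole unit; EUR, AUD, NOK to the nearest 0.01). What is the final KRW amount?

KRW 65,276,132

SGD 77,300.00 × 0.6008 = EUR 46,441.84
EUR 46,441.84 ÷ 0.6431 = AUD 72,215.58
AUD 72,215.58 × 8.353 = NOK 603,216.74
NOK 603,216.74 ÷ 0.009241 = KRW 65,276,132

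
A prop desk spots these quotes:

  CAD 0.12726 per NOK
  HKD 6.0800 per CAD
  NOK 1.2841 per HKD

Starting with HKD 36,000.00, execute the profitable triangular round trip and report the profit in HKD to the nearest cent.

Profit: HKD 233.32

Profitable loop is HKD → CAD → NOK → HKD:
HKD 36,000.00 ÷ 6.0800 = CAD 5,921.05
CAD 5,921.05 ÷ 0.12726 = NOK 46,527.21
NOK 46,527.21 ÷ 1.2841 = HKD 36,233.32
Profit = HKD 36,233.32 − HKD 36,000.00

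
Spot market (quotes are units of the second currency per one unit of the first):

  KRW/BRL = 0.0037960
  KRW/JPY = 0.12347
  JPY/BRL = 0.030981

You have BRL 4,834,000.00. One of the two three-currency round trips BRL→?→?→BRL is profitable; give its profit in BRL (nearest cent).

Profitable loop is BRL → KRW → JPY → BRL:
BRL 4,834,000.00 ÷ 0.0037960 = KRW 1,273,445,732
KRW 1,273,445,732 × 0.12347 = JPY 157,232,345
JPY 157,232,345 × 0.030981 = BRL 4,871,215.27
Profit = BRL 4,871,215.27 − BRL 4,834,000.00

Profit: BRL 37,215.27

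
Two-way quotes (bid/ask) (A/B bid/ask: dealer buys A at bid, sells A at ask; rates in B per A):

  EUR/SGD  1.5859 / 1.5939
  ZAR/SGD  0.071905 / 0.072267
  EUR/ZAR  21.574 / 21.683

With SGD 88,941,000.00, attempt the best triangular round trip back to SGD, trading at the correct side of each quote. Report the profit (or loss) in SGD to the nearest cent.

Net profit: SGD 1,074,730.67

Best loop SGD → ZAR → EUR → SGD:
SGD 88,941,000.00 ÷ 0.072267 (buy ZAR at ask) = ZAR 1,230,727,718.05
ZAR 1,230,727,718.05 ÷ 21.683 (buy EUR at ask) = EUR 56,760,029.43
EUR 56,760,029.43 × 1.5859 (sell EUR at bid) = SGD 90,015,730.67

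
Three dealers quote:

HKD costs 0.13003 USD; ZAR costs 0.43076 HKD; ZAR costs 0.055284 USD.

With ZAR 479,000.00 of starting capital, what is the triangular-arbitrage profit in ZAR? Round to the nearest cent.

Profit: ZAR 6,305.25

Profitable loop is ZAR → HKD → USD → ZAR:
ZAR 479,000.00 × 0.43076 = HKD 206,334.04
HKD 206,334.04 × 0.13003 = USD 26,829.62
USD 26,829.62 ÷ 0.055284 = ZAR 485,305.25
Profit = ZAR 485,305.25 − ZAR 479,000.00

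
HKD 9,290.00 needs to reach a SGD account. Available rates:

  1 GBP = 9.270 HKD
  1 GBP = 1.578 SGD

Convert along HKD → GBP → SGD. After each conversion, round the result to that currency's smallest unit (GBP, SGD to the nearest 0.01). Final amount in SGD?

SGD 1,581.41

HKD 9,290.00 ÷ 9.270 = GBP 1,002.16
GBP 1,002.16 × 1.578 = SGD 1,581.41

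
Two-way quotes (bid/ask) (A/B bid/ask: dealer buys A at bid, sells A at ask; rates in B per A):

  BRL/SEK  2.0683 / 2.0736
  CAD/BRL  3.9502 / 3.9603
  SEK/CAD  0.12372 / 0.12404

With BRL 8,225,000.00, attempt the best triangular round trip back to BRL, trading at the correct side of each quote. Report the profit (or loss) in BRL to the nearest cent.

Net profit: BRL 88,969.65

Best loop BRL → SEK → CAD → BRL:
BRL 8,225,000.00 × 2.0683 (sell BRL at bid) = SEK 17,011,767.50
SEK 17,011,767.50 × 0.12372 (sell SEK at bid) = CAD 2,104,695.88
CAD 2,104,695.88 × 3.9502 (sell CAD at bid) = BRL 8,313,969.65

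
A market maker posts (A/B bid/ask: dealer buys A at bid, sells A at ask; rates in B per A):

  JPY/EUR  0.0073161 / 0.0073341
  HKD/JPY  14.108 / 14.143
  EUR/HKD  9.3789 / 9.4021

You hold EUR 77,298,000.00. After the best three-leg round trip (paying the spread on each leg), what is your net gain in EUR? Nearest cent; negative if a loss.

Best loop EUR → JPY → HKD → EUR:
EUR 77,298,000.00 ÷ 0.0073341 (buy JPY at ask) = JPY 10,539,534,503
JPY 10,539,534,503 ÷ 14.143 (buy HKD at ask) = HKD 745,212,083.94
HKD 745,212,083.94 ÷ 9.4021 (buy EUR at ask) = EUR 79,260,174.21

Net profit: EUR 1,962,174.21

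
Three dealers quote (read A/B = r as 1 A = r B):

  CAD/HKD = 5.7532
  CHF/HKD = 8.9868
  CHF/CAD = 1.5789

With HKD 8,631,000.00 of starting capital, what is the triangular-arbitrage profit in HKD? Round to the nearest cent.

Profitable loop is HKD → CHF → CAD → HKD:
HKD 8,631,000.00 ÷ 8.9868 = CHF 960,408.60
CHF 960,408.60 × 1.5789 = CAD 1,516,389.14
CAD 1,516,389.14 × 5.7532 = HKD 8,724,089.99
Profit = HKD 8,724,089.99 − HKD 8,631,000.00

Profit: HKD 93,089.99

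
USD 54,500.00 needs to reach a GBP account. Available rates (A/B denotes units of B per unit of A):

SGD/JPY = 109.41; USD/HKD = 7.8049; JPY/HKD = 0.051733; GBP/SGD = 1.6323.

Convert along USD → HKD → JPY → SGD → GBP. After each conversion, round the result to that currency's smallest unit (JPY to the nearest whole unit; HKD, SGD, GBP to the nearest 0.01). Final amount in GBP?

GBP 46,040.41

USD 54,500.00 × 7.8049 = HKD 425,367.05
HKD 425,367.05 ÷ 0.051733 = JPY 8,222,354
JPY 8,222,354 ÷ 109.41 = SGD 75,151.76
SGD 75,151.76 ÷ 1.6323 = GBP 46,040.41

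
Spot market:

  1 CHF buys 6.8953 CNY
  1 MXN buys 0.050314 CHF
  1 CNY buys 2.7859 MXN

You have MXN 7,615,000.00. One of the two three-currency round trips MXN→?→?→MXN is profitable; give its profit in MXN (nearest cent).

Profit: MXN 263,841.66

Profitable loop is MXN → CNY → CHF → MXN:
MXN 7,615,000.00 ÷ 2.7859 = CNY 2,733,407.52
CNY 2,733,407.52 ÷ 6.8953 = CHF 396,416.04
CHF 396,416.04 ÷ 0.050314 = MXN 7,878,841.66
Profit = MXN 7,878,841.66 − MXN 7,615,000.00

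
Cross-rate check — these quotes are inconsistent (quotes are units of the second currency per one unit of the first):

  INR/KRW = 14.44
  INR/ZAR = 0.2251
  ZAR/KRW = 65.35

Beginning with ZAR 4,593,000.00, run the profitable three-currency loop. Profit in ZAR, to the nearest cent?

Profit: ZAR 85,970.85

Profitable loop is ZAR → KRW → INR → ZAR:
ZAR 4,593,000.00 × 65.35 = KRW 300,152,550
KRW 300,152,550 ÷ 14.44 = INR 20,786,187.67
INR 20,786,187.67 × 0.2251 = ZAR 4,678,970.85
Profit = ZAR 4,678,970.85 − ZAR 4,593,000.00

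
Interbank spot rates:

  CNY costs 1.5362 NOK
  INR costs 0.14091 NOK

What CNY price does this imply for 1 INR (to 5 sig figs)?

1 INR × 0.14091 = 0.14091 NOK
0.14091 NOK ÷ 1.5362 = 0.0917263 CNY

INR/CNY = 0.091726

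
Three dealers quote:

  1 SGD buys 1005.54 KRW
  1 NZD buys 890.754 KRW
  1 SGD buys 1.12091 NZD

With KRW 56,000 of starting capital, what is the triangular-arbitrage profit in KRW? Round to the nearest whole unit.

Profitable loop is KRW → NZD → SGD → KRW:
KRW 56,000 ÷ 890.754 = NZD 62.87
NZD 62.87 ÷ 1.12091 = SGD 56.09
SGD 56.09 × 1005.54 = KRW 56,397
Profit = KRW 56,397 − KRW 56,000

Profit: KRW 397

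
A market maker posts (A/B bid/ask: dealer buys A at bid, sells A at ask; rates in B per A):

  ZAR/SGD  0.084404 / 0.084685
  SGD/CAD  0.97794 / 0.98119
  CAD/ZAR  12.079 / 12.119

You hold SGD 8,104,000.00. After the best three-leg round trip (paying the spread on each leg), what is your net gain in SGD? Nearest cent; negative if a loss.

Net result: SGD -24,106.20 (no profitable arbitrage after spreads)

Best loop SGD → CAD → ZAR → SGD:
SGD 8,104,000.00 × 0.97794 (sell SGD at bid) = CAD 7,925,225.76
CAD 7,925,225.76 × 12.079 (sell CAD at bid) = ZAR 95,728,801.96
ZAR 95,728,801.96 × 0.084404 (sell ZAR at bid) = SGD 8,079,893.80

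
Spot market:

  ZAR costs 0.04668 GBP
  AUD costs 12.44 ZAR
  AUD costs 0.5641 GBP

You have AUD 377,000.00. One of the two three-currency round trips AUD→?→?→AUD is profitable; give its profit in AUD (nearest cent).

Profitable loop is AUD → ZAR → GBP → AUD:
AUD 377,000.00 × 12.44 = ZAR 4,689,880.00
ZAR 4,689,880.00 × 0.04668 = GBP 218,923.60
GBP 218,923.60 ÷ 0.5641 = AUD 388,093.60
Profit = AUD 388,093.60 − AUD 377,000.00

Profit: AUD 11,093.60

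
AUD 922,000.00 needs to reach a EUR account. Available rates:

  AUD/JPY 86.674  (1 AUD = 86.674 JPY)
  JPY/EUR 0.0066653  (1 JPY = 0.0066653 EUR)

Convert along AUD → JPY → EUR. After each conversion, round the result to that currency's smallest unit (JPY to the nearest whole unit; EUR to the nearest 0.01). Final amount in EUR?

AUD 922,000.00 × 86.674 = JPY 79,913,428
JPY 79,913,428 × 0.0066653 = EUR 532,646.97

EUR 532,646.97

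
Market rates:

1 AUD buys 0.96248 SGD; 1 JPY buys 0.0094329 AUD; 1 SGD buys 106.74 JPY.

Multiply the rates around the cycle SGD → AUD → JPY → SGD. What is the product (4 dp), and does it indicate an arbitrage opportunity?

Around SGD → AUD → JPY → SGD: 1 ÷ 0.96248 ÷ 0.0094329 ÷ 106.74 = 1.031896
Product > 1; profitable direction is SGD → AUD → JPY → SGD.

1.0319 (arbitrage exists)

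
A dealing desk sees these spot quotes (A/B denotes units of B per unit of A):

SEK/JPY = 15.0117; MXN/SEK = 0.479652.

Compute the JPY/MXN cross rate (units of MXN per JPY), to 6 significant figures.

JPY/MXN = 0.138881

1 JPY ÷ 15.0117 = 0.0666147 SEK
0.0666147 SEK ÷ 0.479652 = 0.138881 MXN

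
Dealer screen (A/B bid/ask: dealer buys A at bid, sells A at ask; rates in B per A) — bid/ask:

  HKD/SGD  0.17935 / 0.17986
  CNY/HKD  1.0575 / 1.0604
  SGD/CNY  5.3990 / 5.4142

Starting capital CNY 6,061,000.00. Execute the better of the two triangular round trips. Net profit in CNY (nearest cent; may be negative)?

Best loop CNY → HKD → SGD → CNY:
CNY 6,061,000.00 × 1.0575 (sell CNY at bid) = HKD 6,409,507.50
HKD 6,409,507.50 × 0.17935 (sell HKD at bid) = SGD 1,149,545.17
SGD 1,149,545.17 × 5.3990 (sell SGD at bid) = CNY 6,206,394.37

Net profit: CNY 145,394.37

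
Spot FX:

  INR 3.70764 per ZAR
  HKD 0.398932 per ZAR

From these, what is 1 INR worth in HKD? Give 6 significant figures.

1 INR ÷ 3.70764 = 0.269713 ZAR
0.269713 ZAR × 0.398932 = 0.107597 HKD

INR/HKD = 0.107597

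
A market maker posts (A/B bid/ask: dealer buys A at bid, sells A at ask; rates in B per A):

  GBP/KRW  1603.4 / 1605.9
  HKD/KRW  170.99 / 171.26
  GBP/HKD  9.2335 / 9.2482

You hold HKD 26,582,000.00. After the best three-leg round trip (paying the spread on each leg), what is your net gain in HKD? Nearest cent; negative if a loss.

Net profit: HKD 328,166.20

Best loop HKD → GBP → KRW → HKD:
HKD 26,582,000.00 ÷ 9.2482 (buy GBP at ask) = GBP 2,874,289.05
GBP 2,874,289.05 × 1603.4 (sell GBP at bid) = KRW 4,608,635,064
KRW 4,608,635,064 ÷ 171.26 (buy HKD at ask) = HKD 26,910,166.20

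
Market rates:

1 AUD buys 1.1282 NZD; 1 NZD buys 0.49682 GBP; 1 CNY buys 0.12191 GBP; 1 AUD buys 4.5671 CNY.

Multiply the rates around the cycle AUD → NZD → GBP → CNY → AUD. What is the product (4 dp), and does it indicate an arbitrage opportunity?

1.0067 (arbitrage exists)

Around AUD → NZD → GBP → CNY → AUD: 1 × 1.1282 × 0.49682 ÷ 0.12191 ÷ 4.5671 = 1.006712
Product > 1; profitable direction is AUD → NZD → GBP → CNY → AUD.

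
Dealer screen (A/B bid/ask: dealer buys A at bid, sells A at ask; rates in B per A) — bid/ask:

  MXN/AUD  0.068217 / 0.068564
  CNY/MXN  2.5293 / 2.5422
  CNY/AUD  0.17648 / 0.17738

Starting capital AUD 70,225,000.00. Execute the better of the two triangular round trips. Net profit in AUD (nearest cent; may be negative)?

Net profit: AUD 876,928.84

Best loop AUD → MXN → CNY → AUD:
AUD 70,225,000.00 ÷ 0.068564 (buy MXN at ask) = MXN 1,024,225,541.10
MXN 1,024,225,541.10 ÷ 2.5422 (buy CNY at ask) = CNY 402,889,442.65
CNY 402,889,442.65 × 0.17648 (sell CNY at bid) = AUD 71,101,928.84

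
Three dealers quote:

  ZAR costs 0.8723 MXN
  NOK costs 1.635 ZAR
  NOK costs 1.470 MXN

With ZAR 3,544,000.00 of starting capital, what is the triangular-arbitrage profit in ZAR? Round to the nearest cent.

Profitable loop is ZAR → NOK → MXN → ZAR:
ZAR 3,544,000.00 ÷ 1.635 = NOK 2,167,584.10
NOK 2,167,584.10 × 1.470 = MXN 3,186,348.62
MXN 3,186,348.62 ÷ 0.8723 = ZAR 3,652,812.82
Profit = ZAR 3,652,812.82 − ZAR 3,544,000.00

Profit: ZAR 108,812.82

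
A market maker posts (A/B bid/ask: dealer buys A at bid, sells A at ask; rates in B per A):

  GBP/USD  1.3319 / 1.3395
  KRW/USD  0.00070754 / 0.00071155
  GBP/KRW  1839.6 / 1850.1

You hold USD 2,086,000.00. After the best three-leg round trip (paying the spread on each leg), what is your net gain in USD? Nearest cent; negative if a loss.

Net profit: USD 24,499.71

Best loop USD → KRW → GBP → USD:
USD 2,086,000.00 ÷ 0.00071155 (buy KRW at ask) = KRW 2,931,628,136
KRW 2,931,628,136 ÷ 1850.1 (buy GBP at ask) = GBP 1,584,578.20
GBP 1,584,578.20 × 1.3319 (sell GBP at bid) = USD 2,110,499.71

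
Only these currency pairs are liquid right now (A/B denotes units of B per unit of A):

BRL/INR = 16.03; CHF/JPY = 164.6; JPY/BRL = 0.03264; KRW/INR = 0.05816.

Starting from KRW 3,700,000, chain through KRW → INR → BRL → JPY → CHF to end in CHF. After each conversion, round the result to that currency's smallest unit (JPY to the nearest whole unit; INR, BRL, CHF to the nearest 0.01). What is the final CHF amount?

CHF 2,498.69

KRW 3,700,000 × 0.05816 = INR 215,192.00
INR 215,192.00 ÷ 16.03 = BRL 13,424.33
BRL 13,424.33 ÷ 0.03264 = JPY 411,285
JPY 411,285 ÷ 164.6 = CHF 2,498.69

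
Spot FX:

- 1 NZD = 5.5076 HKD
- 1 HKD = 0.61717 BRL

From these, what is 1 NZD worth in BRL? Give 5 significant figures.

1 NZD × 5.5076 = 5.5076 HKD
5.5076 HKD × 0.61717 = 3.39913 BRL

NZD/BRL = 3.3991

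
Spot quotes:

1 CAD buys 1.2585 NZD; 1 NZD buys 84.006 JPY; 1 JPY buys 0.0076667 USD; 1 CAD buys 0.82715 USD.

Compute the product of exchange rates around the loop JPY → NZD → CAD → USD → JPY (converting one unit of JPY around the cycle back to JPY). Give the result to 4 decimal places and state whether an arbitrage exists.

Around JPY → NZD → CAD → USD → JPY: 1 ÷ 84.006 ÷ 1.2585 × 0.82715 ÷ 0.0076667 = 1.020498
Product > 1; profitable direction is JPY → NZD → CAD → USD → JPY.

1.0205 (arbitrage exists)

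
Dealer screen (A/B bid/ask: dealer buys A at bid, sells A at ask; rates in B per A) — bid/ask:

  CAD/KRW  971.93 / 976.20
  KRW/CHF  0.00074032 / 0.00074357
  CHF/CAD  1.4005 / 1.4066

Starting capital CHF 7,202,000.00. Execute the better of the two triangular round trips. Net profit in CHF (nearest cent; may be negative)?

Net profit: CHF 55,561.08

Best loop CHF → CAD → KRW → CHF:
CHF 7,202,000.00 × 1.4005 (sell CHF at bid) = CAD 10,086,401.00
CAD 10,086,401.00 × 971.93 (sell CAD at bid) = KRW 9,803,275,724
KRW 9,803,275,724 × 0.00074032 (sell KRW at bid) = CHF 7,257,561.08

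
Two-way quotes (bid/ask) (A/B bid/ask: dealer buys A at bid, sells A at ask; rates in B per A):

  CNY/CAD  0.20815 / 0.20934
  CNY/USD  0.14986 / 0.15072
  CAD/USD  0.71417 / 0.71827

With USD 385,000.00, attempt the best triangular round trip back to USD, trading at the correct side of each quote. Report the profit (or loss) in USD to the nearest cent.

Best loop USD → CAD → CNY → USD:
USD 385,000.00 ÷ 0.71827 (buy CAD at ask) = CAD 536,010.14
CAD 536,010.14 ÷ 0.20934 (buy CNY at ask) = CNY 2,560,476.43
CNY 2,560,476.43 × 0.14986 (sell CNY at bid) = USD 383,713.00

Net result: USD -1,287.00 (no profitable arbitrage after spreads)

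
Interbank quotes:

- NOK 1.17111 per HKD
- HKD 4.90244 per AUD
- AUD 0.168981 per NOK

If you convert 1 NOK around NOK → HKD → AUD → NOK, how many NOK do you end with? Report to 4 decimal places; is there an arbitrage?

1.0307 (arbitrage exists)

Around NOK → HKD → AUD → NOK: 1 ÷ 1.17111 ÷ 4.90244 ÷ 0.168981 = 1.030747
Product > 1; profitable direction is NOK → HKD → AUD → NOK.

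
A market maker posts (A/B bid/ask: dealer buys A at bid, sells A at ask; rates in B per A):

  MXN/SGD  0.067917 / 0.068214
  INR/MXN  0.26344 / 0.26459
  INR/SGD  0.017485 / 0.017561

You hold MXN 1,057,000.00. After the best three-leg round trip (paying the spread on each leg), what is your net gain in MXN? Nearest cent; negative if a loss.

Net profit: MXN 19,926.23

Best loop MXN → SGD → INR → MXN:
MXN 1,057,000.00 × 0.067917 (sell MXN at bid) = SGD 71,788.27
SGD 71,788.27 ÷ 0.017561 (buy INR at ask) = INR 4,087,937.42
INR 4,087,937.42 × 0.26344 (sell INR at bid) = MXN 1,076,926.23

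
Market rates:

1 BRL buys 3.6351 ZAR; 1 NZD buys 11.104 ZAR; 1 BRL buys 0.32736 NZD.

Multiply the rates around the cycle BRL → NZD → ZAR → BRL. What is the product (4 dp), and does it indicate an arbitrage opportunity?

Around BRL → NZD → ZAR → BRL: 1 × 0.32736 × 11.104 ÷ 3.6351 = 0.999974
Product ≈ 1 (deviation 0.003%, within rounding noise).

1.0000 (no arbitrage)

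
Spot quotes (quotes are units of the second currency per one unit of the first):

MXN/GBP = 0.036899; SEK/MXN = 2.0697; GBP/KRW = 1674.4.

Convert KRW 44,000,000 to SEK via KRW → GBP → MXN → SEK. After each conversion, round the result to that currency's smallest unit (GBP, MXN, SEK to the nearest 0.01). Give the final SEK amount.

SEK 344,089.54

KRW 44,000,000 ÷ 1674.4 = GBP 26,278.07
GBP 26,278.07 ÷ 0.036899 = MXN 712,162.12
MXN 712,162.12 ÷ 2.0697 = SEK 344,089.54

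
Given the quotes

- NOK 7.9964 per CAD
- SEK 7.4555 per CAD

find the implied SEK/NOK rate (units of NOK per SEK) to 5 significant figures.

1 SEK ÷ 7.4555 = 0.134129 CAD
0.134129 CAD × 7.9964 = 1.07255 NOK

SEK/NOK = 1.0726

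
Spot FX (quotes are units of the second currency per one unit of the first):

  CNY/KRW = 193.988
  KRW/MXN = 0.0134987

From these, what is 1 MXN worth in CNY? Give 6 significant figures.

1 MXN ÷ 0.0134987 = 74.0812 KRW
74.0812 KRW ÷ 193.988 = 0.381886 CNY

MXN/CNY = 0.381886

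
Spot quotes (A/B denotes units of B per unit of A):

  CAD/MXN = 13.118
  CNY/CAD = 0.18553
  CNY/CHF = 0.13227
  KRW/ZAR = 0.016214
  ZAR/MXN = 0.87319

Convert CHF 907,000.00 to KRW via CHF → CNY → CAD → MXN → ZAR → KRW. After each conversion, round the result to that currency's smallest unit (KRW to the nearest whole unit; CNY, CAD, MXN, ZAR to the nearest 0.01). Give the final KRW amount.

KRW 1,178,769,208

CHF 907,000.00 ÷ 0.13227 = CNY 6,857,186.06
CNY 6,857,186.06 × 0.18553 = CAD 1,272,213.73
CAD 1,272,213.73 × 13.118 = MXN 16,688,899.71
MXN 16,688,899.71 ÷ 0.87319 = ZAR 19,112,563.94
ZAR 19,112,563.94 ÷ 0.016214 = KRW 1,178,769,208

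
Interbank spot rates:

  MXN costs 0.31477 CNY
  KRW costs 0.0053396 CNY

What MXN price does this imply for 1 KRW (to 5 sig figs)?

KRW/MXN = 0.016963

1 KRW × 0.0053396 = 0.0053396 CNY
0.0053396 CNY ÷ 0.31477 = 0.0169635 MXN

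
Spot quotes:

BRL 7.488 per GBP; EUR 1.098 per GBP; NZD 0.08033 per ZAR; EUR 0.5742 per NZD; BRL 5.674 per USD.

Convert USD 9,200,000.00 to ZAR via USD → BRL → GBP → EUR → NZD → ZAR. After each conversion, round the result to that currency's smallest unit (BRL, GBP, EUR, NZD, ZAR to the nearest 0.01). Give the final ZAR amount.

ZAR 165,948,261.92

USD 9,200,000.00 × 5.674 = BRL 52,200,800.00
BRL 52,200,800.00 ÷ 7.488 = GBP 6,971,260.68
GBP 6,971,260.68 × 1.098 = EUR 7,654,444.23
EUR 7,654,444.23 ÷ 0.5742 = NZD 13,330,623.88
NZD 13,330,623.88 ÷ 0.08033 = ZAR 165,948,261.92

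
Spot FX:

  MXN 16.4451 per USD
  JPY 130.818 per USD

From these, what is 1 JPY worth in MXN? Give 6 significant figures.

1 JPY ÷ 130.818 = 0.00764421 USD
0.00764421 USD × 16.4451 = 0.12571 MXN

JPY/MXN = 0.125710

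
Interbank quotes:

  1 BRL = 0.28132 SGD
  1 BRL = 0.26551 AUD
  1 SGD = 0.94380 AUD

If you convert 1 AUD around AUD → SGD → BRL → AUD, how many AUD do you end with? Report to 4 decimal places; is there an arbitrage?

1.0000 (no arbitrage)

Around AUD → SGD → BRL → AUD: 1 ÷ 0.94380 ÷ 0.28132 × 0.26551 = 1.000001
Product ≈ 1 (deviation 0.000%, within rounding noise).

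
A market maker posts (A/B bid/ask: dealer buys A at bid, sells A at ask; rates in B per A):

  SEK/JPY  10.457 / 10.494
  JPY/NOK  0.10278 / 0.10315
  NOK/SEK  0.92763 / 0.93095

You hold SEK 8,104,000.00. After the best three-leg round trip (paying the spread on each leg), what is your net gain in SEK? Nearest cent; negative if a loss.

Best loop SEK → JPY → NOK → SEK:
SEK 8,104,000.00 × 10.457 (sell SEK at bid) = JPY 84,743,528
JPY 84,743,528 × 0.10278 (sell JPY at bid) = NOK 8,709,939.81
NOK 8,709,939.81 × 0.92763 (sell NOK at bid) = SEK 8,079,601.46

Net result: SEK -24,398.54 (no profitable arbitrage after spreads)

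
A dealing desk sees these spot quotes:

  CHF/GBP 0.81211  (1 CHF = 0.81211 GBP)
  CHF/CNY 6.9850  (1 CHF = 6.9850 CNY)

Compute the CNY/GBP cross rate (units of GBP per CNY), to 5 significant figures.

1 CNY ÷ 6.9850 = 0.143164 CHF
0.143164 CHF × 0.81211 = 0.116265 GBP

CNY/GBP = 0.11626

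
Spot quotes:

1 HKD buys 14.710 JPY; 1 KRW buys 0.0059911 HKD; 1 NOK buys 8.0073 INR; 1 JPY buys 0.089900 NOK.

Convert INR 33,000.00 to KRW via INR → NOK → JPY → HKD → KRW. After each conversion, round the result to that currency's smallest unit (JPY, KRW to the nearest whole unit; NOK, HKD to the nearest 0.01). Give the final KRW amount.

INR 33,000.00 ÷ 8.0073 = NOK 4,121.24
NOK 4,121.24 ÷ 0.089900 = JPY 45,842
JPY 45,842 ÷ 14.710 = HKD 3,116.38
HKD 3,116.38 ÷ 0.0059911 = KRW 520,168

KRW 520,168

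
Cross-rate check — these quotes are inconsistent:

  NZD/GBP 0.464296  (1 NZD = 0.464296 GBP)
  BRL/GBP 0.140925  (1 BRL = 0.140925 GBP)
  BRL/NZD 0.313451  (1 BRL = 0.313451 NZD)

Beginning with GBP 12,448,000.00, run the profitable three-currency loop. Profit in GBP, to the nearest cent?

Profit: GBP 407,120.09

Profitable loop is GBP → BRL → NZD → GBP:
GBP 12,448,000.00 ÷ 0.140925 = BRL 88,330,672.34
BRL 88,330,672.34 × 0.313451 = NZD 27,687,337.58
NZD 27,687,337.58 × 0.464296 = GBP 12,855,120.09
Profit = GBP 12,855,120.09 − GBP 12,448,000.00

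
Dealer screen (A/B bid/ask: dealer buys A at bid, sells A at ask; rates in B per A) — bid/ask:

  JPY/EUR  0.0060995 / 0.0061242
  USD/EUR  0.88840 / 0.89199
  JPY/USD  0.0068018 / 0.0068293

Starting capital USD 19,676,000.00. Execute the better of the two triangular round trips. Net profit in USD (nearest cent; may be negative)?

Net profit: USD 25,299.49

Best loop USD → JPY → EUR → USD:
USD 19,676,000.00 ÷ 0.0068293 (buy JPY at ask) = JPY 2,881,115,195
JPY 2,881,115,195 × 0.0060995 (sell JPY at bid) = EUR 17,573,362.13
EUR 17,573,362.13 ÷ 0.89199 (buy USD at ask) = USD 19,701,299.49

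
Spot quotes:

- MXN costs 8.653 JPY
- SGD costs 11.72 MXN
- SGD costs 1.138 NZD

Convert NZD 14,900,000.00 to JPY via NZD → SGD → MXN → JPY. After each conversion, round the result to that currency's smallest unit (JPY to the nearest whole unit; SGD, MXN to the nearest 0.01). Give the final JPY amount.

JPY 1,327,817,297

NZD 14,900,000.00 ÷ 1.138 = SGD 13,093,145.87
SGD 13,093,145.87 × 11.72 = MXN 153,451,669.60
MXN 153,451,669.60 × 8.653 = JPY 1,327,817,297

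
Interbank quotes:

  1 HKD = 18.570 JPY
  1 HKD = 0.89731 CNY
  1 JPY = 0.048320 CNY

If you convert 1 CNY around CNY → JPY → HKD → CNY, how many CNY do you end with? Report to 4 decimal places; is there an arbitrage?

Around CNY → JPY → HKD → CNY: 1 ÷ 0.048320 ÷ 18.570 × 0.89731 = 1.000008
Product ≈ 1 (deviation 0.001%, within rounding noise).

1.0000 (no arbitrage)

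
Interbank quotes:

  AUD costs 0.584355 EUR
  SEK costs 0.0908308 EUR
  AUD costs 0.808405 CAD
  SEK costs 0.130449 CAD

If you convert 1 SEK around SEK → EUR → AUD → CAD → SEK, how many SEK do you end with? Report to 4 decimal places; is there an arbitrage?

Around SEK → EUR → AUD → CAD → SEK: 1 × 0.0908308 ÷ 0.584355 × 0.808405 ÷ 0.130449 = 0.963262
Product < 1; profitable direction is SEK → CAD → AUD → EUR → SEK.

0.9633 (arbitrage exists)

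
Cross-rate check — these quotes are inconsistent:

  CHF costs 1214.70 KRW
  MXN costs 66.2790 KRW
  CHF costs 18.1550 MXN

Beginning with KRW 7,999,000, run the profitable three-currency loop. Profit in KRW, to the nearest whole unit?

Profit: KRW 75,814

Profitable loop is KRW → MXN → CHF → KRW:
KRW 7,999,000 ÷ 66.2790 = MXN 120,686.79
MXN 120,686.79 ÷ 18.1550 = CHF 6,647.58
CHF 6,647.58 × 1214.70 = KRW 8,074,814
Profit = KRW 8,074,814 − KRW 7,999,000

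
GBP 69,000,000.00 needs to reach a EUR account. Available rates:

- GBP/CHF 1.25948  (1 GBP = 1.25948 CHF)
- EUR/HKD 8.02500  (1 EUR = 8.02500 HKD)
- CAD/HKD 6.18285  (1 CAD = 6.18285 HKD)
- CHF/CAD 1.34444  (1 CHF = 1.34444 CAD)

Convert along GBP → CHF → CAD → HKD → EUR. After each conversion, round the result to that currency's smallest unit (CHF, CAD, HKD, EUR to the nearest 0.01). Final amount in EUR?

EUR 90,017,191.85

GBP 69,000,000.00 × 1.25948 = CHF 86,904,120.00
CHF 86,904,120.00 × 1.34444 = CAD 116,837,375.09
CAD 116,837,375.09 × 6.18285 = HKD 722,387,964.58
HKD 722,387,964.58 ÷ 8.02500 = EUR 90,017,191.85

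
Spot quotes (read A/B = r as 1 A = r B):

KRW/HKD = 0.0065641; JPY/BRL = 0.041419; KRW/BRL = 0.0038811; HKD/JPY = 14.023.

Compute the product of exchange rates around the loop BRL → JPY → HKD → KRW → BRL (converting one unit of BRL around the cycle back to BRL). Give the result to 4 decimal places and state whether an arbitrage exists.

Around BRL → JPY → HKD → KRW → BRL: 1 ÷ 0.041419 ÷ 14.023 ÷ 0.0065641 × 0.0038811 = 1.017980
Product > 1; profitable direction is BRL → JPY → HKD → KRW → BRL.

1.0180 (arbitrage exists)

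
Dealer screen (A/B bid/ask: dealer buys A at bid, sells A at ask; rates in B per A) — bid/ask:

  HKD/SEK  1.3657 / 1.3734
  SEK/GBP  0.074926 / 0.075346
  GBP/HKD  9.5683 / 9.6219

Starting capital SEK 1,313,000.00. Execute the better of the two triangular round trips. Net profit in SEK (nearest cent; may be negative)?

Best loop SEK → HKD → GBP → SEK:
SEK 1,313,000.00 ÷ 1.3734 (buy HKD at ask) = HKD 956,021.55
HKD 956,021.55 ÷ 9.6219 (buy GBP at ask) = GBP 99,358.92
GBP 99,358.92 ÷ 0.075346 (buy SEK at ask) = SEK 1,318,701.93

Net profit: SEK 5,701.93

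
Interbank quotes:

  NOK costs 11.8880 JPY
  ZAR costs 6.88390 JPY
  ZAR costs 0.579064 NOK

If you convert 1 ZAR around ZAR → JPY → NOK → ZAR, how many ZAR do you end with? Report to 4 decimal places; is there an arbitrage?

Around ZAR → JPY → NOK → ZAR: 1 × 6.88390 ÷ 11.8880 ÷ 0.579064 = 0.999998
Product ≈ 1 (deviation 0.000%, within rounding noise).

1.0000 (no arbitrage)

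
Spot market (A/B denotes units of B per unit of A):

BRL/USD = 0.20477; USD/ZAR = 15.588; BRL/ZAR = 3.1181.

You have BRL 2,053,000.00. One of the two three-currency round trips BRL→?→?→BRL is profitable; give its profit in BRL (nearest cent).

Profitable loop is BRL → USD → ZAR → BRL:
BRL 2,053,000.00 × 0.20477 = USD 420,392.81
USD 420,392.81 × 15.588 = ZAR 6,553,083.12
ZAR 6,553,083.12 ÷ 3.1181 = BRL 2,101,626.99
Profit = BRL 2,101,626.99 − BRL 2,053,000.00

Profit: BRL 48,626.99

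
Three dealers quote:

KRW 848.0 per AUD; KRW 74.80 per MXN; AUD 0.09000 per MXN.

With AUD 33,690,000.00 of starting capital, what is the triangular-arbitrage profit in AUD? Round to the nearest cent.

Profit: AUD 684,609.63

Profitable loop is AUD → KRW → MXN → AUD:
AUD 33,690,000.00 × 848.0 = KRW 28,569,120,000
KRW 28,569,120,000 ÷ 74.80 = MXN 381,940,106.95
MXN 381,940,106.95 × 0.09000 = AUD 34,374,609.63
Profit = AUD 34,374,609.63 − AUD 33,690,000.00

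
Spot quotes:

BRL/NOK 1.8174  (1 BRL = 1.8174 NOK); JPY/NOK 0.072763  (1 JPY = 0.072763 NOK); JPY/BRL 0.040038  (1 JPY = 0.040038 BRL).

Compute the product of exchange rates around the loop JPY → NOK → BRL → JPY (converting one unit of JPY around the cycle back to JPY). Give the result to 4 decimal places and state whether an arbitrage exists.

1.0000 (no arbitrage)

Around JPY → NOK → BRL → JPY: 1 × 0.072763 ÷ 1.8174 ÷ 0.040038 = 0.999972
Product ≈ 1 (deviation 0.003%, within rounding noise).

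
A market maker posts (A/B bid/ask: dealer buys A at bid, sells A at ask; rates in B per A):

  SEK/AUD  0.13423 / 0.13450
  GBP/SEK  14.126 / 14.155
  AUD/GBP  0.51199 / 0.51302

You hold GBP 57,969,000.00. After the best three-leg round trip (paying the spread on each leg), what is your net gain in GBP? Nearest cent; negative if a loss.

Best loop GBP → AUD → SEK → GBP:
GBP 57,969,000.00 ÷ 0.51302 (buy AUD at ask) = AUD 112,995,594.71
AUD 112,995,594.71 ÷ 0.13450 (buy SEK at ask) = SEK 840,115,945.83
SEK 840,115,945.83 ÷ 14.155 (buy GBP at ask) = GBP 59,351,179.50

Net profit: GBP 1,382,179.50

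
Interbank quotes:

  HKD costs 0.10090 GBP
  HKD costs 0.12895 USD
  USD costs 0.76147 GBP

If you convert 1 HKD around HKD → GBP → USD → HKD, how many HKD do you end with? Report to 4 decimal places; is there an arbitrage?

1.0276 (arbitrage exists)

Around HKD → GBP → USD → HKD: 1 × 0.10090 ÷ 0.76147 ÷ 0.12895 = 1.027583
Product > 1; profitable direction is HKD → GBP → USD → HKD.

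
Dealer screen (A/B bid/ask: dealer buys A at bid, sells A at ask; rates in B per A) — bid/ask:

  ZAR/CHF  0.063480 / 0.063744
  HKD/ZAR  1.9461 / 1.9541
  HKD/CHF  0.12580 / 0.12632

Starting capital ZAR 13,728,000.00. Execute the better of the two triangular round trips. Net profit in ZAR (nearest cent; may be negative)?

Best loop ZAR → HKD → CHF → ZAR:
ZAR 13,728,000.00 ÷ 1.9541 (buy HKD at ask) = HKD 7,025,229.01
HKD 7,025,229.01 × 0.12580 (sell HKD at bid) = CHF 883,773.81
CHF 883,773.81 ÷ 0.063744 (buy ZAR at ask) = ZAR 13,864,423.46

Net profit: ZAR 136,423.46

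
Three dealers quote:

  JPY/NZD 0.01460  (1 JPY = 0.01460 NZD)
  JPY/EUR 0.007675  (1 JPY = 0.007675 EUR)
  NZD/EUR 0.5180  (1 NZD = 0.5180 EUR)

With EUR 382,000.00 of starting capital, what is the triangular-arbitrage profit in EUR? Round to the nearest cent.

Profit: EUR 5,667.27

Profitable loop is EUR → NZD → JPY → EUR:
EUR 382,000.00 ÷ 0.5180 = NZD 737,451.74
NZD 737,451.74 ÷ 0.01460 = JPY 50,510,393
JPY 50,510,393 × 0.007675 = EUR 387,667.27
Profit = EUR 387,667.27 − EUR 382,000.00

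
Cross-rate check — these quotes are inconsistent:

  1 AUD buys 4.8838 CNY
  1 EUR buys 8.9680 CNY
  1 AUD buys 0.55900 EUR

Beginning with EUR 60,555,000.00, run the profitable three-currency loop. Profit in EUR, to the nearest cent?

Profitable loop is EUR → CNY → AUD → EUR:
EUR 60,555,000.00 × 8.9680 = CNY 543,057,240.00
CNY 543,057,240.00 ÷ 4.8838 = AUD 111,195,634.55
AUD 111,195,634.55 × 0.55900 = EUR 62,158,359.71
Profit = EUR 62,158,359.71 − EUR 60,555,000.00

Profit: EUR 1,603,359.71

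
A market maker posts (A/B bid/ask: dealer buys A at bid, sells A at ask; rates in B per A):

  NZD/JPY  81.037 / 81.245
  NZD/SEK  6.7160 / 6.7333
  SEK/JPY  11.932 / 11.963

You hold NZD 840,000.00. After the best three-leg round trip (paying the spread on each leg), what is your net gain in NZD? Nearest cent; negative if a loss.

Best loop NZD → JPY → SEK → NZD:
NZD 840,000.00 × 81.037 (sell NZD at bid) = JPY 68,071,080
JPY 68,071,080 ÷ 11.963 (buy SEK at ask) = SEK 5,690,134.58
SEK 5,690,134.58 ÷ 6.7333 (buy NZD at ask) = NZD 845,073.68

Net profit: NZD 5,073.68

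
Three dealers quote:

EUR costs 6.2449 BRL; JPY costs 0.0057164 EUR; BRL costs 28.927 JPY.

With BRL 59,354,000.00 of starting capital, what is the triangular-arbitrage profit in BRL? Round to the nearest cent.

Profit: BRL 1,937,674.55

Profitable loop is BRL → JPY → EUR → BRL:
BRL 59,354,000.00 × 28.927 = JPY 1,716,933,158
JPY 1,716,933,158 × 0.0057164 = EUR 9,814,676.70
EUR 9,814,676.70 × 6.2449 = BRL 61,291,674.55
Profit = BRL 61,291,674.55 − BRL 59,354,000.00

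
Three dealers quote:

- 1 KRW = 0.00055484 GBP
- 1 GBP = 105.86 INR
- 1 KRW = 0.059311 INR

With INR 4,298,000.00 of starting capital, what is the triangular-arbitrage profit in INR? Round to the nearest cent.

Profit: INR 42,122.67

Profitable loop is INR → GBP → KRW → INR:
INR 4,298,000.00 ÷ 105.86 = GBP 40,600.79
GBP 40,600.79 ÷ 0.00055484 = KRW 73,175,679
KRW 73,175,679 × 0.059311 = INR 4,340,122.67
Profit = INR 4,340,122.67 − INR 4,298,000.00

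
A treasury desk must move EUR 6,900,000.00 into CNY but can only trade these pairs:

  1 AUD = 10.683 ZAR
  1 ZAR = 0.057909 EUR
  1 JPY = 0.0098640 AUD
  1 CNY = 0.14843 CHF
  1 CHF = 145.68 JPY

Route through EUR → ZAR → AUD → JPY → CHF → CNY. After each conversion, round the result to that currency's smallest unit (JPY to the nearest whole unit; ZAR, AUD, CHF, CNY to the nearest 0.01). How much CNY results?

EUR 6,900,000.00 ÷ 0.057909 = ZAR 119,152,463.35
ZAR 119,152,463.35 ÷ 10.683 = AUD 11,153,464.70
AUD 11,153,464.70 ÷ 0.0098640 = JPY 1,130,724,321
JPY 1,130,724,321 ÷ 145.68 = CHF 7,761,699.07
CHF 7,761,699.07 ÷ 0.14843 = CNY 52,291,983.22

CNY 52,291,983.22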